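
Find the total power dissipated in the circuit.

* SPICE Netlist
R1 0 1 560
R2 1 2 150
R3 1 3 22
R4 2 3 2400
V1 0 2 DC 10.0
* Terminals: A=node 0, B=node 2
Nodal analysis, taking node 2 as the 0 V reference.
Source V1 fixes V_0 = 10 V.
KCL at each unknown node (sum of currents leaving = 0; resistances in Ω):
  Node 1: (V_1 - 10)/560 + (V_1 - 0)/150 + (V_1 - V_3)/22 = 0
  Node 3: (V_3 - V_1)/22 + (V_3 - 0)/2400 = 0
Collecting terms (coefficients in siemens):
  0.05391·V_1 - 0.04545·V_3 = 0.01786
  0.04587·V_3 - 0.04545·V_1 = 0
Determinant D = (0.05391)(0.04587) - (-0.04545)(-0.04545) = 0.0004067
V_1 = [(0.01786)(0.04587) - (-0.04545)(0)]/D = 2.014 V
V_3 = [(0.05391)(0) - (0.01786)(-0.04545)]/D = 1.996 V
Power in each resistor, P = (ΔV)²/R:
  P_R1 = (10 - 2.014)²/560 = 0.1139 W
  P_R2 = (2.014 - 0)²/150 = 0.02705 W
  P_R3 = (2.014 - 1.996)²/22 = 0.00001522 W
  P_R4 = (0 - 1.996)²/2400 = 0.00166 W
P_total = P_R1 + P_R2 + P_R3 + P_R4 = 0.1426 W

Final answer: 0.1426 W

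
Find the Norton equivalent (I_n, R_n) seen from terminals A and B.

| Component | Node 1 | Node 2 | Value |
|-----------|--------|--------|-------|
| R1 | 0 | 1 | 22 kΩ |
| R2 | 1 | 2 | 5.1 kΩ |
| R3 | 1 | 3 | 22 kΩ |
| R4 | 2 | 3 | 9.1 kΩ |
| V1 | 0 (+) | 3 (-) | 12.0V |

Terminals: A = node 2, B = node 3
Find the Thévenin equivalent first; then I_n = V_th/R_th and R_n = R_th.
Step 1 — V_th is the open-circuit voltage V_A - V_B (nothing connected across the terminals).
Nodal analysis, taking node 3 as the 0 V reference.
Source V1 fixes V_0 = 12 V.
KCL at each unknown node (sum of currents leaving = 0; resistances in Ω):
  Node 1: (V_1 - 12)/22000 + (V_1 - V_2)/5100 + (V_1 - 0)/22000 = 0
  Node 2: (V_2 - V_1)/5100 + (V_2 - 0)/9100 = 0
Collecting terms (coefficients in siemens):
  0.000287·V_1 - 0.0001961·V_2 = 0.0005455
  0.000306·V_2 - 0.0001961·V_1 = 0
Determinant D = (0.000287)(0.000306) - (-0.0001961)(-0.0001961) = 0.00000004936
V_1 = [(0.0005455)(0.000306) - (-0.0001961)(0)]/D = 3.381 V
V_2 = [(0.000287)(0) - (0.0005455)(-0.0001961)]/D = 2.167 V
V_th = V_2 - V_3 = 2.167 - 0 = 2.167 V
Step 2 — R_th: zero the source — replace V1 by a short circuit (node 3 merges into node 0) — and find the resistance seen between A (node 2) and B (node 0).
Reduce the network between node 2 (A) and node 0 (B) by series/parallel combination:
  Rp1 = R1 ‖ R3 (parallel, both between nodes 0 and 1) = 1/(1/22000 + 1/22000) = 11000 Ω
  Rs1 = R2 + Rp1 (series, joined only at node 1) = 5100 + 11000 = 16100 Ω
  Rp2 = R4 ‖ Rs1 (parallel, both between nodes 0 and 2) = 1/(1/9100 + 1/16100) = 5814 Ω
R_th = 5.814 kΩ
I_n = V_th/R_th = 2.167/5814 = 0.0003727 A, and R_n = R_th = 5.814 kΩ

Final answer: I_n = 0.0003727 A, R_n = 5.814 kΩ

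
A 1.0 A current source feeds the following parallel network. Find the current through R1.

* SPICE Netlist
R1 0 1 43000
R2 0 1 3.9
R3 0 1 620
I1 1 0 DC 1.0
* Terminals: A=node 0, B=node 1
All resistors sit directly between nodes 0 and 1, so they are in parallel and share one voltage V; the full source current 1 A splits among them.
1/R_par = 1/43000 + 1/3.9 + 1/620 = 0.258 S  =>  R_par = 3.875 Ω
V = I × R_par = 1 × 3.875 = 3.875 V
I_R1 = V/R1 = 3.875/43000 = 0.00009012 A

Final answer: 9.012e-05 A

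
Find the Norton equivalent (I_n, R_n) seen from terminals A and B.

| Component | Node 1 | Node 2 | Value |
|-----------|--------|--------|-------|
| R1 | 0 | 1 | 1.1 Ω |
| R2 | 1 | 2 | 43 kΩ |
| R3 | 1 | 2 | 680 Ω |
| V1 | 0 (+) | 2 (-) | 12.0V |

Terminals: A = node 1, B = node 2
Find the Thévenin equivalent first; then I_n = V_th/R_th and R_n = R_th.
Step 1 — V_th is the open-circuit voltage V_A - V_B (nothing connected across the terminals).
Nodal analysis, taking node 2 as the 0 V reference.
Source V1 fixes V_0 = 12 V.
KCL at each unknown node (sum of currents leaving = 0; resistances in Ω):
  Node 1: (V_1 - 12)/1.1 + (V_1 - 0)/43000 + (V_1 - 0)/680 = 0
Collecting terms: 0.9106 × V_1 = 10.91  =>  V_1 = 11.98 V
V_th = V_1 - V_2 = 11.98 - 0 = 11.98 V
Step 2 — R_th: zero the source — replace V1 by a short circuit (node 2 merges into node 0) — and find the resistance seen between A (node 1) and B (node 0).
Reduce the network between node 1 (A) and node 0 (B) by series/parallel combination:
  Rp1 = R1 ‖ R2 ‖ R3 (parallel, all between nodes 0 and 1) = 1/(1/1.1 + 1/43000 + 1/680) = 1.098 Ω
R_th = 1.098 Ω
I_n = V_th/R_th = 11.98/1.098 = 10.91 A, and R_n = R_th = 1.098 Ω

Final answer: I_n = 10.91 A, R_n = 1.098 Ω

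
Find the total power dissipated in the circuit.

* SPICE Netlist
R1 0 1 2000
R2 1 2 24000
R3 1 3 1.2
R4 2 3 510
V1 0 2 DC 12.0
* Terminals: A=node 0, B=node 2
Nodal analysis, taking node 2 as the 0 V reference.
Source V1 fixes V_0 = 12 V.
KCL at each unknown node (sum of currents leaving = 0; resistances in Ω):
  Node 1: (V_1 - 12)/2000 + (V_1 - 0)/24000 + (V_1 - V_3)/1.2 = 0
  Node 3: (V_3 - V_1)/1.2 + (V_3 - 0)/510 = 0
Collecting terms (coefficients in siemens):
  0.8339·V_1 - 0.8333·V_3 = 0.006
  0.8353·V_3 - 0.8333·V_1 = 0
Determinant D = (0.8339)(0.8353) - (-0.8333)(-0.8333) = 0.002086
V_1 = [(0.006)(0.8353) - (-0.8333)(0)]/D = 2.402 V
V_3 = [(0.8339)(0) - (0.006)(-0.8333)]/D = 2.396 V
Power in each resistor, P = (ΔV)²/R:
  P_R1 = (12 - 2.402)²/2000 = 0.04606 W
  P_R2 = (2.402 - 0)²/24000 = 0.0002404 W
  P_R3 = (2.402 - 2.396)²/1.2 = 0.0000265 W
  P_R4 = (0 - 2.396)²/510 = 0.01126 W
P_total = P_R1 + P_R2 + P_R3 + P_R4 = 0.05759 W

Final answer: 0.05759 W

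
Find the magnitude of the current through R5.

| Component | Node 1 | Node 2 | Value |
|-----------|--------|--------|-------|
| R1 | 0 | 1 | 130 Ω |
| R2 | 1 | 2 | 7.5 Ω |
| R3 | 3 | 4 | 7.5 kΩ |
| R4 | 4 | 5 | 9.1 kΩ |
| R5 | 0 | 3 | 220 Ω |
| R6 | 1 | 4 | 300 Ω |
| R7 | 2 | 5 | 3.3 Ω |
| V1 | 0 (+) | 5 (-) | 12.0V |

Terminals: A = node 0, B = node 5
Nodal analysis, taking node 5 as the 0 V reference.
Source V1 fixes V_0 = 12 V.
KCL at each unknown node (sum of currents leaving = 0; resistances in Ω):
  Node 1: (V_1 - 12)/130 + (V_1 - V_2)/7.5 + (V_1 - V_4)/300 = 0
  Node 2: (V_2 - V_1)/7.5 + (V_2 - 0)/3.3 = 0
  Node 3: (V_3 - V_4)/7500 + (V_3 - 12)/220 = 0
  Node 4: (V_4 - V_3)/7500 + (V_4 - 0)/9100 + (V_4 - V_1)/300 = 0
Collecting terms (coefficients in siemens):
  0.1444·V_1 - 0.1333·V_2 - 0.003333·V_4 = 0.09231
  0.4364·V_2 - 0.1333·V_1 = 0
  0.004679·V_3 - 0.0001333·V_4 = 0.05455
  0.003577·V_4 - 0.003333·V_1 - 0.0001333·V_3 = 0
Solving these 4 simultaneous equations (Gaussian elimination) gives:
  V_1 = 0.9328 V, V_2 = 0.285 V, V_3 = 11.7 V, V_4 = 1.305 V
I_R5 = (V_0 - V_3)/R5 = (12 - 11.7)/220 = 0.001385 A
|I_R5| = 0.001385 A

Final answer: |I_R5| = 0.001385 A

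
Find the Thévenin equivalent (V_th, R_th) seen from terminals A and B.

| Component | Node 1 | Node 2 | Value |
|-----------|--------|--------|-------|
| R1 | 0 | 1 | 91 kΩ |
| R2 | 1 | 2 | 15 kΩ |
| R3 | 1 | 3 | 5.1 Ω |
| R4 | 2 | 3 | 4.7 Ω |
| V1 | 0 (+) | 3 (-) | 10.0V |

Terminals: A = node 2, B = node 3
Step 1 — V_th is the open-circuit voltage V_A - V_B (nothing connected across the terminals).
Nodal analysis, taking node 3 as the 0 V reference.
Source V1 fixes V_0 = 10 V.
KCL at each unknown node (sum of currents leaving = 0; resistances in Ω):
  Node 1: (V_1 - 10)/91000 + (V_1 - V_2)/15000 + (V_1 - 0)/5.1 = 0
  Node 2: (V_2 - V_1)/15000 + (V_2 - 0)/4.7 = 0
Collecting terms (coefficients in siemens):
  0.1962·V_1 - 0.00006667·V_2 = 0.0001099
  0.2128·V_2 - 0.00006667·V_1 = 0
Determinant D = (0.1962)(0.2128) - (-0.00006667)(-0.00006667) = 0.04175
V_1 = [(0.0001099)(0.2128) - (-0.00006667)(0)]/D = 0.0005602 V
V_2 = [(0.1962)(0) - (0.0001099)(-0.00006667)]/D = 0.0000001755 V
V_th = V_2 - V_3 = 0.0000001755 - 0 = 0.0000001755 V
Step 2 — R_th: zero the source — replace V1 by a short circuit (node 3 merges into node 0) — and find the resistance seen between A (node 2) and B (node 0).
Reduce the network between node 2 (A) and node 0 (B) by series/parallel combination:
  Rp1 = R1 ‖ R3 (parallel, both between nodes 0 and 1) = 1/(1/91000 + 1/5.1) = 5.1 Ω
  Rs1 = R2 + Rp1 (series, joined only at node 1) = 15000 + 5.1 = 15010 Ω
  Rp2 = R4 ‖ Rs1 (parallel, both between nodes 0 and 2) = 1/(1/4.7 + 1/15010) = 4.699 Ω
R_th = 4.699 Ω

Final answer: V_th = 1.755e-07 V, R_th = 4.699 Ω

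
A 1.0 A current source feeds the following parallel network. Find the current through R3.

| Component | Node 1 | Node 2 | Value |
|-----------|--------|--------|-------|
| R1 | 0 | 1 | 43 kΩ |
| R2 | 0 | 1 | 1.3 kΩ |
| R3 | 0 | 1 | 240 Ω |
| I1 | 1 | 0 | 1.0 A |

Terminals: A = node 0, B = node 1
All resistors sit directly between nodes 0 and 1, so they are in parallel and share one voltage V; the full source current 1 A splits among them.
1/R_par = 1/43000 + 1/1300 + 1/240 = 0.004959 S  =>  R_par = 201.6 Ω
V = I × R_par = 1 × 201.6 = 201.6 V
I_R3 = V/R3 = 201.6/240 = 0.8402 A

Final answer: 0.8402 A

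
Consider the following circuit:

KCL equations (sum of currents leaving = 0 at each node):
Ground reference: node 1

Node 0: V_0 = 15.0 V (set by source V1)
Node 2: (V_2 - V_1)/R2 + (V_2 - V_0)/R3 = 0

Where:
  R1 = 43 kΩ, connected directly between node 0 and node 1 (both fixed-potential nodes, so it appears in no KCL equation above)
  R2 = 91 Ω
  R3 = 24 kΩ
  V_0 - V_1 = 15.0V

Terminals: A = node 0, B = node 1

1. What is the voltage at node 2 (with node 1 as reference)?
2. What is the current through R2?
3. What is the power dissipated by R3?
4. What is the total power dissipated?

Nodal analysis, taking node 1 as the 0 V reference.
Source V1 fixes V_0 = 15 V.
KCL at each unknown node (sum of currents leaving = 0; resistances in Ω):
  Node 2: (V_2 - 0)/91 + (V_2 - 15)/24000 = 0
Collecting terms: 0.01103 × V_2 = 0.000625  =>  V_2 = 0.05666 V
Part 1:
  Read off the nodal solution: V_2 = 0.05666 V
Part 2:
  I_R2 = (V_1 - V_2)/R2 = (0 - 0.05666)/91 = -0.0006226 A
  Magnitude: I_R2 = 0.0006226 A
Part 3:
  I_R3 = (V_0 - V_2)/R3 = (15 - 0.05666)/24000 = 0.0006226 A
  P_R3 = I_R3² × R3 = (0.0006226)² × 24000 = 0.009304 W
Part 4:
  Power in each resistor, P = (ΔV)²/R:
    P_R1 = (15 - 0)²/43000 = 0.005233 W
    P_R2 = (0 - 0.05666)²/91 = 0.00003528 W
    P_R3 = (15 - 0.05666)²/24000 = 0.009304 W
  P_total = P_R1 + P_R2 + P_R3 = 0.01457 W

Final answers:
1. V_2 = 0.05666 V
2. I_R2 = 0.0006226 A
3. P_R3 = 0.009304 W
4. P_total = 0.01457 W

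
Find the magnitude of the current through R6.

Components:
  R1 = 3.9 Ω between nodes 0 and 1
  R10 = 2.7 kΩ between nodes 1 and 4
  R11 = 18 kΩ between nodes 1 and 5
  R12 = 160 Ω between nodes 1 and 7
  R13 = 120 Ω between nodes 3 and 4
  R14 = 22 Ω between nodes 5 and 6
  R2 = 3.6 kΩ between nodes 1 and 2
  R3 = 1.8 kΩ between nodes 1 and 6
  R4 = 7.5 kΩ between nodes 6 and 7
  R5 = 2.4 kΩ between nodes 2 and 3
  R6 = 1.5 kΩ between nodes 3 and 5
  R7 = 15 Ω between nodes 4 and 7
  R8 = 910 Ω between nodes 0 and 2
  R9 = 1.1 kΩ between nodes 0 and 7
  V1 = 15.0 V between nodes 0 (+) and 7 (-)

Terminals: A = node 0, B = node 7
Nodal analysis, taking node 7 as the 0 V reference.
Source V1 fixes V_0 = 15 V.
KCL at each unknown node (sum of currents leaving = 0; resistances in Ω):
  Node 1: (V_1 - 15)/3.9 + (V_1 - V_2)/3600 + (V_1 - V_6)/1800 + (V_1 - V_4)/2700 + (V_1 - V_5)/18000 + (V_1 - 0)/160 = 0
  Node 2: (V_2 - V_1)/3600 + (V_2 - V_3)/2400 + (V_2 - 15)/910 = 0
  Node 3: (V_3 - V_2)/2400 + (V_3 - V_5)/1500 + (V_3 - V_4)/120 = 0
  Node 4: (V_4 - 0)/15 + (V_4 - V_1)/2700 + (V_4 - V_3)/120 = 0
  Node 5: (V_5 - V_3)/1500 + (V_5 - V_1)/18000 + (V_5 - V_6)/22 = 0
  Node 6: (V_6 - V_1)/1800 + (V_6 - 0)/7500 + (V_6 - V_5)/22 = 0
Collecting terms (coefficients in siemens):
  0.2639·V_1 - 0.0002778·V_2 - 0.0003704·V_4 - 0.00005556·V_5 - 0.0005556·V_6 = 3.846
  0.001793·V_2 - 0.0002778·V_1 - 0.0004167·V_3 = 0.01648
  0.009417·V_3 - 0.0004167·V_2 - 0.008333·V_4 - 0.0006667·V_5 = 0
  0.07537·V_4 - 0.0003704·V_1 - 0.008333·V_3 = 0
  0.04618·V_5 - 0.00005556·V_1 - 0.0006667·V_3 - 0.04545·V_6 = 0
  0.04614·V_6 - 0.0005556·V_1 - 0.04545·V_5 = 0
Solving these 6 simultaneous equations (Gaussian elimination) gives:
  V_1 = 14.6 V, V_2 = 11.73 V, V_3 = 1.183 V, V_4 = 0.2025 V
  V_5 = 6.847 V, V_6 = 6.92 V
I_R6 = (V_3 - V_5)/R6 = (1.183 - 6.847)/1500 = -0.003776 A
|I_R6| = 0.003776 A

Final answer: |I_R6| = 0.003776 A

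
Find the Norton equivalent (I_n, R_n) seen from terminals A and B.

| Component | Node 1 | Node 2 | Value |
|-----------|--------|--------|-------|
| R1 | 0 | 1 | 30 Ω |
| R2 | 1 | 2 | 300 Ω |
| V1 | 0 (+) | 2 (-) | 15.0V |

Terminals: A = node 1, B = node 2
Find the Thévenin equivalent first; then I_n = V_th/R_th and R_n = R_th.
Step 1 — V_th is the open-circuit voltage V_A - V_B (nothing connected across the terminals).
Nodal analysis, taking node 2 as the 0 V reference.
Source V1 fixes V_0 = 15 V.
KCL at each unknown node (sum of currents leaving = 0; resistances in Ω):
  Node 1: (V_1 - 15)/30 + (V_1 - 0)/300 = 0
Collecting terms: 0.03667 × V_1 = 0.5  =>  V_1 = 13.64 V
V_th = V_1 - V_2 = 13.64 - 0 = 13.64 V
Step 2 — R_th: zero the source — replace V1 by a short circuit (node 2 merges into node 0) — and find the resistance seen between A (node 1) and B (node 0).
Reduce the network between node 1 (A) and node 0 (B) by series/parallel combination:
  Rp1 = R1 ‖ R2 (parallel, both between nodes 0 and 1) = 1/(1/30 + 1/300) = 27.27 Ω
R_th = 27.27 Ω
I_n = V_th/R_th = 13.64/27.27 = 0.5 A, and R_n = R_th = 27.27 Ω

Final answer: I_n = 0.5 A, R_n = 27.27 Ω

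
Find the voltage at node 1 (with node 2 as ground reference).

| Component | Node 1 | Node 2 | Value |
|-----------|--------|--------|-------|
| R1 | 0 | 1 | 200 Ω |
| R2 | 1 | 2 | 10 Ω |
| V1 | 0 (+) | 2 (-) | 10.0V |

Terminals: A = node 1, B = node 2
Nodal analysis, taking node 2 as the 0 V reference.
Source V1 fixes V_0 = 10 V.
KCL at each unknown node (sum of currents leaving = 0; resistances in Ω):
  Node 1: (V_1 - 10)/200 + (V_1 - 0)/10 = 0
Collecting terms: 0.105 × V_1 = 0.05  =>  V_1 = 0.4762 V
The requested potential is V_1 = 0.4762 V.

Final answer: V_1 = 0.4762 V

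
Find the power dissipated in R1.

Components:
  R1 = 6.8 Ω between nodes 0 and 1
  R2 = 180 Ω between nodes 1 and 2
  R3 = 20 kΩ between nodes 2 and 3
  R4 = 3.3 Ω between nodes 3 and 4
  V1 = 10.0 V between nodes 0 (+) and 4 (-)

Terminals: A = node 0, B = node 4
Nodal analysis, taking node 4 as the 0 V reference.
Source V1 fixes V_0 = 10 V.
KCL at each unknown node (sum of currents leaving = 0; resistances in Ω):
  Node 1: (V_1 - 10)/6.8 + (V_1 - V_2)/180 = 0
  Node 2: (V_2 - V_1)/180 + (V_2 - V_3)/20000 = 0
  Node 3: (V_3 - V_2)/20000 + (V_3 - 0)/3.3 = 0
Collecting terms (coefficients in siemens):
  0.1526·V_1 - 0.005556·V_2 = 1.471
  0.005606·V_2 - 0.005556·V_1 - 0.00005·V_3 = 0
  0.3031·V_3 - 0.00005·V_2 = 0
Solving these 3 simultaneous equations (Gaussian elimination) gives:
  V_1 = 9.997 V, V_2 = 9.907 V, V_3 = 0.001634 V
I_R1 = (V_0 - V_1)/R1 = (10 - 9.997)/6.8 = 0.0004953 A
P_R1 = I_R1² × R1 = (0.0004953)² × 6.8 = 0.000001668 W

Final answer: 1.668e-06 W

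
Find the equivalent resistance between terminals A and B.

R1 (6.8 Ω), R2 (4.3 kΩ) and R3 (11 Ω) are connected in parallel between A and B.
Reduce the network between node 0 (A) and node 1 (B) by series/parallel combination:
  Rp1 = R1 ‖ R2 ‖ R3 (parallel, all between nodes 0 and 1) = 1/(1/6.8 + 1/4300 + 1/11) = 4.198 Ω
R_eq = 4.198 Ω

Final answer: 4.198 Ω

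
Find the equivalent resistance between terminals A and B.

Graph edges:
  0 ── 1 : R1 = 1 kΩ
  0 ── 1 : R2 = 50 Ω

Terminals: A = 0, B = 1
Reduce the network between node 0 (A) and node 1 (B) by series/parallel combination:
  Rp1 = R1 ‖ R2 (parallel, both between nodes 0 and 1) = 1/(1/1000 + 1/50) = 47.62 Ω
R_eq = 47.62 Ω

Final answer: 47.62 Ω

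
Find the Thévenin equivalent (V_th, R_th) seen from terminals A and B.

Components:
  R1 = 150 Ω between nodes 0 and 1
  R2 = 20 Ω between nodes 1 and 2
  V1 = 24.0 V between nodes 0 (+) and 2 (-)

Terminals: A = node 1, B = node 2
Step 1 — V_th is the open-circuit voltage V_A - V_B (nothing connected across the terminals).
Nodal analysis, taking node 2 as the 0 V reference.
Source V1 fixes V_0 = 24 V.
KCL at each unknown node (sum of currents leaving = 0; resistances in Ω):
  Node 1: (V_1 - 24)/150 + (V_1 - 0)/20 = 0
Collecting terms: 0.05667 × V_1 = 0.16  =>  V_1 = 2.824 V
V_th = V_1 - V_2 = 2.824 - 0 = 2.824 V
Step 2 — R_th: zero the source — replace V1 by a short circuit (node 2 merges into node 0) — and find the resistance seen between A (node 1) and B (node 0).
Reduce the network between node 1 (A) and node 0 (B) by series/parallel combination:
  Rp1 = R1 ‖ R2 (parallel, both between nodes 0 and 1) = 1/(1/150 + 1/20) = 17.65 Ω
R_th = 17.65 Ω

Final answer: V_th = 2.824 V, R_th = 17.65 Ω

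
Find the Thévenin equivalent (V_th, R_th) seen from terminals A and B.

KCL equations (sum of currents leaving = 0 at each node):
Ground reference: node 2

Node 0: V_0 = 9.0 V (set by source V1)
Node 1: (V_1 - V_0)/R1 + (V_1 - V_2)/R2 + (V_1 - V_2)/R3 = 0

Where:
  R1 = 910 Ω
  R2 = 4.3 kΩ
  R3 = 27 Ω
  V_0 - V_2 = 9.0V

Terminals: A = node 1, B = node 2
Step 1 — V_th is the open-circuit voltage V_A - V_B (nothing connected across the terminals).
Nodal analysis, taking node 2 as the 0 V reference.
Source V1 fixes V_0 = 9 V.
KCL at each unknown node (sum of currents leaving = 0; resistances in Ω):
  Node 1: (V_1 - 9)/910 + (V_1 - 0)/4300 + (V_1 - 0)/27 = 0
Collecting terms: 0.03837 × V_1 = 0.00989  =>  V_1 = 0.2578 V
V_th = V_1 - V_2 = 0.2578 - 0 = 0.2578 V
Step 2 — R_th: zero the source — replace V1 by a short circuit (node 2 merges into node 0) — and find the resistance seen between A (node 1) and B (node 0).
Reduce the network between node 1 (A) and node 0 (B) by series/parallel combination:
  Rp1 = R1 ‖ R2 ‖ R3 (parallel, all between nodes 0 and 1) = 1/(1/910 + 1/4300 + 1/27) = 26.06 Ω
R_th = 26.06 Ω

Final answer: V_th = 0.2578 V, R_th = 26.06 Ω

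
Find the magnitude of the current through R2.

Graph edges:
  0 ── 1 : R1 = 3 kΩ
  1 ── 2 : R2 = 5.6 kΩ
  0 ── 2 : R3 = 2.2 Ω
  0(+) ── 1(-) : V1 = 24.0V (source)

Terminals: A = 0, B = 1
Nodal analysis, taking node 1 as the 0 V reference.
Source V1 fixes V_0 = 24 V.
KCL at each unknown node (sum of currents leaving = 0; resistances in Ω):
  Node 2: (V_2 - 0)/5600 + (V_2 - 24)/2.2 = 0
Collecting terms: 0.4547 × V_2 = 10.91  =>  V_2 = 23.99 V
I_R2 = (V_1 - V_2)/R2 = (0 - 23.99)/5600 = -0.004284 A
|I_R2| = 0.004284 A

Final answer: |I_R2| = 0.004284 A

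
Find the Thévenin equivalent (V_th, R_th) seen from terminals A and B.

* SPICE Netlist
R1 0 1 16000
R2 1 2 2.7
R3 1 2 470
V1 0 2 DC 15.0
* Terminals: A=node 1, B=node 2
Step 1 — V_th is the open-circuit voltage V_A - V_B (nothing connected across the terminals).
Nodal analysis, taking node 2 as the 0 V reference.
Source V1 fixes V_0 = 15 V.
KCL at each unknown node (sum of currents leaving = 0; resistances in Ω):
  Node 1: (V_1 - 15)/16000 + (V_1 - 0)/2.7 + (V_1 - 0)/470 = 0
Collecting terms: 0.3726 × V_1 = 0.0009375  =>  V_1 = 0.002516 V
V_th = V_1 - V_2 = 0.002516 - 0 = 0.002516 V
Step 2 — R_th: zero the source — replace V1 by a short circuit (node 2 merges into node 0) — and find the resistance seen between A (node 1) and B (node 0).
Reduce the network between node 1 (A) and node 0 (B) by series/parallel combination:
  Rp1 = R1 ‖ R2 ‖ R3 (parallel, all between nodes 0 and 1) = 1/(1/16000 + 1/2.7 + 1/470) = 2.684 Ω
R_th = 2.684 Ω

Final answer: V_th = 0.002516 V, R_th = 2.684 Ω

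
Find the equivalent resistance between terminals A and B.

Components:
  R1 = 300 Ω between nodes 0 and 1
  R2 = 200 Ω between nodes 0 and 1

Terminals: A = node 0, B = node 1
Reduce the network between node 0 (A) and node 1 (B) by series/parallel combination:
  Rp1 = R1 ‖ R2 (parallel, both between nodes 0 and 1) = 1/(1/300 + 1/200) = 120 Ω
R_eq = 120 Ω

Final answer: 120 Ω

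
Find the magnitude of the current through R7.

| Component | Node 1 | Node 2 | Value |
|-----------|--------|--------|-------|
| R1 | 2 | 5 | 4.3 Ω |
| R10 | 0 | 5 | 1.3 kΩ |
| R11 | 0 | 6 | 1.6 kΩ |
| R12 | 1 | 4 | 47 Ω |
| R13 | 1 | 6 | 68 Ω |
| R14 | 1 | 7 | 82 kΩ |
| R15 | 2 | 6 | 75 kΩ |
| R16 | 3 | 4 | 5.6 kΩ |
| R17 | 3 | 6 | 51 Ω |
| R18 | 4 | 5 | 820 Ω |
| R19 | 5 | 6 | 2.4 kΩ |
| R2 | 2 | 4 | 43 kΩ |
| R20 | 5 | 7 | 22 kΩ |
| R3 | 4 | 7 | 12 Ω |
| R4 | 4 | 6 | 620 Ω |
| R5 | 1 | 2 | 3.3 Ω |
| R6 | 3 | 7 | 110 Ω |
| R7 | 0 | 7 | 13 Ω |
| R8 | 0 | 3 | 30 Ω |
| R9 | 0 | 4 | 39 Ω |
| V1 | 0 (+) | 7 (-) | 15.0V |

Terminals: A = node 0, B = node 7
Nodal analysis, taking node 7 as the 0 V reference.
Source V1 fixes V_0 = 15 V.
KCL at each unknown node (sum of currents leaving = 0; resistances in Ω):
  Node 1: (V_1 - V_2)/3.3 + (V_1 - V_4)/47 + (V_1 - V_6)/68 + (V_1 - 0)/82000 = 0
  Node 2: (V_2 - V_5)/4.3 + (V_2 - V_4)/43000 + (V_2 - V_1)/3.3 + (V_2 - V_6)/75000 = 0
  Node 3: (V_3 - 0)/110 + (V_3 - 15)/30 + (V_3 - V_4)/5600 + (V_3 - V_6)/51 = 0
  Node 4: (V_4 - V_2)/43000 + (V_4 - 0)/12 + (V_4 - V_6)/620 + (V_4 - 15)/39 + (V_4 - V_1)/47 + (V_4 - V_3)/5600 + (V_4 - V_5)/820 = 0
  Node 5: (V_5 - V_2)/4.3 + (V_5 - 15)/1300 + (V_5 - V_4)/820 + (V_5 - V_6)/2400 + (V_5 - 0)/22000 = 0
  Node 6: (V_6 - V_4)/620 + (V_6 - 15)/1600 + (V_6 - V_1)/68 + (V_6 - V_2)/75000 + (V_6 - V_3)/51 + (V_6 - V_5)/2400 = 0
Collecting terms (coefficients in siemens):
  0.339·V_1 - 0.303·V_2 - 0.02128·V_4 - 0.01471·V_6 = 0
  0.5356·V_2 - 0.303·V_1 - 0.00002326·V_4 - 0.2326·V_5 - 0.00001333·V_6 = 0
  0.06221·V_3 - 0.0001786·V_4 - 0.01961·V_6 = 0.5
  0.1333·V_4 - 0.02128·V_1 - 0.00002326·V_2 - 0.0001786·V_3 - 0.00122·V_5 - 0.001613·V_6 = 0.3846
  0.235·V_5 - 0.2326·V_2 - 0.00122·V_4 - 0.0004167·V_6 = 0.01154
  0.03698·V_6 - 0.01471·V_1 - 0.00001333·V_2 - 0.01961·V_3 - 0.001613·V_4 - 0.0004167·V_5 = 0.009375
Solving these 6 simultaneous equations (Gaussian elimination) gives:
  V_1 = 6.038 V, V_2 = 6.054 V, V_3 = 10.76 V, V_4 = 4.025 V
  V_5 = 6.077 V, V_6 = 8.606 V
I_R7 = (V_0 - V_7)/R7 = (15 - 0)/13 = 1.154 A
|I_R7| = 1.154 A

Final answer: |I_R7| = 1.154 A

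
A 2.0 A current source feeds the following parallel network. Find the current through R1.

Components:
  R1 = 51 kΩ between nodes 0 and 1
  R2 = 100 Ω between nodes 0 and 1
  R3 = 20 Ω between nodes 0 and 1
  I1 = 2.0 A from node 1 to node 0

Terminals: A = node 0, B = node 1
All resistors sit directly between nodes 0 and 1, so they are in parallel and share one voltage V; the full source current 2 A splits among them.
1/R_par = 1/51000 + 1/100 + 1/20 = 0.06002 S  =>  R_par = 16.66 Ω
V = I × R_par = 2 × 16.66 = 33.32 V
I_R1 = V/R1 = 33.32/51000 = 0.0006534 A

Final answer: 0.0006534 A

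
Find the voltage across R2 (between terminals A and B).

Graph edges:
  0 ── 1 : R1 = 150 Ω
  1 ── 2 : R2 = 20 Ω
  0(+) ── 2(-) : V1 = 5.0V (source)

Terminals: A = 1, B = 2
R1 and R2 are in series across V1 (node 0 → node 1 → node 2), and the output A–B is taken across R2, so this is a voltage divider.
Series current: I = V1/(R1 + R2) = 5/(150 + 20) = 5/170 = 0.02941 A
V_R2 = I × R2 = V1 × R2/(R1 + R2) = 5 × 20/170 = 0.5882 V

Final answer: 0.5882 V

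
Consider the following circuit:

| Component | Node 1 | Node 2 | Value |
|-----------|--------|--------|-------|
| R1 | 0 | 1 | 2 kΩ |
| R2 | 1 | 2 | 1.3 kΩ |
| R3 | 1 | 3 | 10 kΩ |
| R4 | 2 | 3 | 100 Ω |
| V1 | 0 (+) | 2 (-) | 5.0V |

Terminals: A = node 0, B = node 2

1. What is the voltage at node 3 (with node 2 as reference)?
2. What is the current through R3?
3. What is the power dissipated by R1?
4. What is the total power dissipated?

Nodal analysis, taking node 2 as the 0 V reference.
Source V1 fixes V_0 = 5 V.
KCL at each unknown node (sum of currents leaving = 0; resistances in Ω):
  Node 1: (V_1 - 5)/2000 + (V_1 - 0)/1300 + (V_1 - V_3)/10000 = 0
  Node 3: (V_3 - V_1)/10000 + (V_3 - 0)/100 = 0
Collecting terms (coefficients in siemens):
  0.001369·V_1 - 0.0001·V_3 = 0.0025
  0.0101·V_3 - 0.0001·V_1 = 0
Determinant D = (0.001369)(0.0101) - (-0.0001)(-0.0001) = 0.00001382
V_1 = [(0.0025)(0.0101) - (-0.0001)(0)]/D = 1.827 V
V_3 = [(0.001369)(0) - (0.0025)(-0.0001)]/D = 0.01809 V
Part 1:
  Read off the nodal solution: V_3 = 0.01809 V
Part 2:
  I_R3 = (V_1 - V_3)/R3 = (1.827 - 0.01809)/10000 = 0.0001809 A
  Magnitude: I_R3 = 0.0001809 A
Part 3:
  I_R1 = (V_0 - V_1)/R1 = (5 - 1.827)/2000 = 0.001586 A
  P_R1 = I_R1² × R1 = (0.001586)² × 2000 = 0.005033 W
Part 4:
  Power in each resistor, P = (ΔV)²/R:
    P_R1 = (5 - 1.827)²/2000 = 0.005033 W
    P_R2 = (1.827 - 0)²/1300 = 0.002568 W
    P_R3 = (1.827 - 0.01809)²/10000 = 0.0003273 W
    P_R4 = (0 - 0.01809)²/100 = 0.000003273 W
  P_total = P_R1 + P_R2 + P_R3 + P_R4 = 0.007932 W

Final answers:
1. V_3 = 0.01809 V
2. I_R3 = 0.0001809 A
3. P_R1 = 0.005033 W
4. P_total = 0.007932 W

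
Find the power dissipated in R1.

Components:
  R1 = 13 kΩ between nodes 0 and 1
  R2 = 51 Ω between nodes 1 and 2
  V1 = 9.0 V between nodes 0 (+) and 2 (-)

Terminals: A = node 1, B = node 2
Nodal analysis, taking node 2 as the 0 V reference.
Source V1 fixes V_0 = 9 V.
KCL at each unknown node (sum of currents leaving = 0; resistances in Ω):
  Node 1: (V_1 - 9)/13000 + (V_1 - 0)/51 = 0
Collecting terms: 0.01968 × V_1 = 0.0006923  =>  V_1 = 0.03517 V
I_R1 = (V_0 - V_1)/R1 = (9 - 0.03517)/13000 = 0.0006896 A
P_R1 = I_R1² × R1 = (0.0006896)² × 13000 = 0.006182 W

Final answer: 0.006182 W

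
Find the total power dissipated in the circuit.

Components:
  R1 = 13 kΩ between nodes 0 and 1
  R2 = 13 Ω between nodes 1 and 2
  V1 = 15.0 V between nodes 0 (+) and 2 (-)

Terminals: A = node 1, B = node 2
Nodal analysis, taking node 2 as the 0 V reference.
Source V1 fixes V_0 = 15 V.
KCL at each unknown node (sum of currents leaving = 0; resistances in Ω):
  Node 1: (V_1 - 15)/13000 + (V_1 - 0)/13 = 0
Collecting terms: 0.077 × V_1 = 0.001154  =>  V_1 = 0.01499 V
Power in each resistor, P = (ΔV)²/R:
  P_R1 = (15 - 0.01499)²/13000 = 0.01727 W
  P_R2 = (0.01499 - 0)²/13 = 0.00001727 W
P_total = P_R1 + P_R2 = 0.01729 W

Final answer: 0.01729 W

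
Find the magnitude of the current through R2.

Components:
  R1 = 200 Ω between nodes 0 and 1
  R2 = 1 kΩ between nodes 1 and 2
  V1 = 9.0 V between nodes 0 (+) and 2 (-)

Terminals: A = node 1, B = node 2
Nodal analysis, taking node 2 as the 0 V reference.
Source V1 fixes V_0 = 9 V.
KCL at each unknown node (sum of currents leaving = 0; resistances in Ω):
  Node 1: (V_1 - 9)/200 + (V_1 - 0)/1000 = 0
Collecting terms: 0.006 × V_1 = 0.045  =>  V_1 = 7.5 V
I_R2 = (V_1 - V_2)/R2 = (7.5 - 0)/1000 = 0.0075 A
|I_R2| = 0.0075 A

Final answer: |I_R2| = 0.0075 A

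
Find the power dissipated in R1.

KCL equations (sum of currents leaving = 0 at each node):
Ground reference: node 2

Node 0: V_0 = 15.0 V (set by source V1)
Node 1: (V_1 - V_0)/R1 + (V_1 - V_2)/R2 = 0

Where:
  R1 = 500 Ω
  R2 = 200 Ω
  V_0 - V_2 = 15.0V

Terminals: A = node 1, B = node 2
Nodal analysis, taking node 2 as the 0 V reference.
Source V1 fixes V_0 = 15 V.
KCL at each unknown node (sum of currents leaving = 0; resistances in Ω):
  Node 1: (V_1 - 15)/500 + (V_1 - 0)/200 = 0
Collecting terms: 0.007 × V_1 = 0.03  =>  V_1 = 4.286 V
I_R1 = (V_0 - V_1)/R1 = (15 - 4.286)/500 = 0.02143 A
P_R1 = I_R1² × R1 = (0.02143)² × 500 = 0.2296 W

Final answer: 0.2296 W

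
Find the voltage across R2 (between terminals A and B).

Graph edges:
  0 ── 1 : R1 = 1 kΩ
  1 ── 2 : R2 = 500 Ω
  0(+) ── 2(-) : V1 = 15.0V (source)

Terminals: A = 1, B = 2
R1 and R2 are in series across V1 (node 0 → node 1 → node 2), and the output A–B is taken across R2, so this is a voltage divider.
Series current: I = V1/(R1 + R2) = 15/(1000 + 500) = 15/1500 = 0.01 A
V_R2 = I × R2 = V1 × R2/(R1 + R2) = 15 × 500/1500 = 5 V

Final answer: 5 V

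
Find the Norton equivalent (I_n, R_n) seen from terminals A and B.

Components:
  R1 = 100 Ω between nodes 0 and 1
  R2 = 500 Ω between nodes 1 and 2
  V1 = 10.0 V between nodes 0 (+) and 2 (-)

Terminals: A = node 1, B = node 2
Find the Thévenin equivalent first; then I_n = V_th/R_th and R_n = R_th.
Step 1 — V_th is the open-circuit voltage V_A - V_B (nothing connected across the terminals).
Nodal analysis, taking node 2 as the 0 V reference.
Source V1 fixes V_0 = 10 V.
KCL at each unknown node (sum of currents leaving = 0; resistances in Ω):
  Node 1: (V_1 - 10)/100 + (V_1 - 0)/500 = 0
Collecting terms: 0.012 × V_1 = 0.1  =>  V_1 = 8.333 V
V_th = V_1 - V_2 = 8.333 - 0 = 8.333 V
Step 2 — R_th: zero the source — replace V1 by a short circuit (node 2 merges into node 0) — and find the resistance seen between A (node 1) and B (node 0).
Reduce the network between node 1 (A) and node 0 (B) by series/parallel combination:
  Rp1 = R1 ‖ R2 (parallel, both between nodes 0 and 1) = 1/(1/100 + 1/500) = 83.33 Ω
R_th = 83.33 Ω
I_n = V_th/R_th = 8.333/83.33 = 0.1 A, and R_n = R_th = 83.33 Ω

Final answer: I_n = 0.1 A, R_n = 83.33 Ω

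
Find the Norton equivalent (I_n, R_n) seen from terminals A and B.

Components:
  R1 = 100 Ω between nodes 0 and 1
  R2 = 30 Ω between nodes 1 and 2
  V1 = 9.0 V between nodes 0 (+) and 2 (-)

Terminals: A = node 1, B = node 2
Find the Thévenin equivalent first; then I_n = V_th/R_th and R_n = R_th.
Step 1 — V_th is the open-circuit voltage V_A - V_B (nothing connected across the terminals).
Nodal analysis, taking node 2 as the 0 V reference.
Source V1 fixes V_0 = 9 V.
KCL at each unknown node (sum of currents leaving = 0; resistances in Ω):
  Node 1: (V_1 - 9)/100 + (V_1 - 0)/30 = 0
Collecting terms: 0.04333 × V_1 = 0.09  =>  V_1 = 2.077 V
V_th = V_1 - V_2 = 2.077 - 0 = 2.077 V
Step 2 — R_th: zero the source — replace V1 by a short circuit (node 2 merges into node 0) — and find the resistance seen between A (node 1) and B (node 0).
Reduce the network between node 1 (A) and node 0 (B) by series/parallel combination:
  Rp1 = R1 ‖ R2 (parallel, both between nodes 0 and 1) = 1/(1/100 + 1/30) = 23.08 Ω
R_th = 23.08 Ω
I_n = V_th/R_th = 2.077/23.08 = 0.09 A, and R_n = R_th = 23.08 Ω

Final answer: I_n = 0.09 A, R_n = 23.08 Ω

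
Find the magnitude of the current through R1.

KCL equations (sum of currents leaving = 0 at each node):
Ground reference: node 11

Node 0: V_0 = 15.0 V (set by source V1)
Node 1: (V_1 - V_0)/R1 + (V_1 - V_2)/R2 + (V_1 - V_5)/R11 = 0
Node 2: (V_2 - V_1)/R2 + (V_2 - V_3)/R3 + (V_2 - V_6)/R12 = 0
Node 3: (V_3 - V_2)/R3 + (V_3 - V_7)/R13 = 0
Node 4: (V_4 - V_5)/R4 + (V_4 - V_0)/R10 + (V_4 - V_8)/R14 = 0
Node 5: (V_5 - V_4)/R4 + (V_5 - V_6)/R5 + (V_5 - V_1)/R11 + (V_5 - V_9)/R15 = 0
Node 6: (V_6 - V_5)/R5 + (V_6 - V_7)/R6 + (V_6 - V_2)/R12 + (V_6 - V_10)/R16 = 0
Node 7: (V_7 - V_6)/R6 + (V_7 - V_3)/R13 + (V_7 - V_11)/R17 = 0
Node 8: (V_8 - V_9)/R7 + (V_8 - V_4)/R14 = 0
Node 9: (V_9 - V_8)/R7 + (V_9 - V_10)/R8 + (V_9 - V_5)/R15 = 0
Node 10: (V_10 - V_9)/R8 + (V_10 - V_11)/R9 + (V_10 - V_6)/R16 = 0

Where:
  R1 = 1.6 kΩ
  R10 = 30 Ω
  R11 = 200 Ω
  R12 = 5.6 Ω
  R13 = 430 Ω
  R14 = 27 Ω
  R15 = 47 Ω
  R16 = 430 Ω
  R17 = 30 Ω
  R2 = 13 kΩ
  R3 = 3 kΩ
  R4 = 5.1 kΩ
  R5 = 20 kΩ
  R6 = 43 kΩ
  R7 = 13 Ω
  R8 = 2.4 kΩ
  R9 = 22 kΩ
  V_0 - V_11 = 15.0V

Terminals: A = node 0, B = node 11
Nodal analysis, taking node 11 as the 0 V reference.
Source V1 fixes V_0 = 15 V.
KCL at each unknown node (sum of currents leaving = 0; resistances in Ω):
  Node 1: (V_1 - 15)/1600 + (V_1 - V_2)/13000 + (V_1 - V_5)/200 = 0
  Node 2: (V_2 - V_1)/13000 + (V_2 - V_3)/3000 + (V_2 - V_6)/5.6 = 0
  Node 3: (V_3 - V_2)/3000 + (V_3 - V_7)/430 = 0
  Node 4: (V_4 - V_5)/5100 + (V_4 - 15)/30 + (V_4 - V_8)/27 = 0
  Node 5: (V_5 - V_4)/5100 + (V_5 - V_6)/20000 + (V_5 - V_1)/200 + (V_5 - V_9)/47 = 0
  Node 6: (V_6 - V_5)/20000 + (V_6 - V_7)/43000 + (V_6 - V_2)/5.6 + (V_6 - V_10)/430 = 0
  Node 7: (V_7 - V_6)/43000 + (V_7 - V_3)/430 + (V_7 - 0)/30 = 0
  Node 8: (V_8 - V_9)/13 + (V_8 - V_4)/27 = 0
  Node 9: (V_9 - V_8)/13 + (V_9 - V_10)/2400 + (V_9 - V_5)/47 = 0
  Node 10: (V_10 - V_9)/2400 + (V_10 - 0)/22000 + (V_10 - V_6)/430 = 0
Collecting terms (coefficients in siemens):
  0.005702·V_1 - 0.00007692·V_2 - 0.005·V_5 = 0.009375
  0.179·V_2 - 0.00007692·V_1 - 0.0003333·V_3 - 0.1786·V_6 = 0
  0.002659·V_3 - 0.0003333·V_2 - 0.002326·V_7 = 0
  0.07057·V_4 - 0.0001961·V_5 - 0.03704·V_8 = 0.5
  0.02652·V_5 - 0.005·V_1 - 0.0001961·V_4 - 0.00005·V_6 - 0.02128·V_9 = 0
  0.181·V_6 - 0.1786·V_2 - 0.00005·V_5 - 0.00002326·V_7 - 0.002326·V_10 = 0
  0.03568·V_7 - 0.002326·V_3 - 0.00002326·V_6 = 0
  0.114·V_8 - 0.03704·V_4 - 0.07692·V_9 = 0
  0.09862·V_9 - 0.02128·V_5 - 0.07692·V_8 - 0.0004167·V_10 = 0
  0.002788·V_10 - 0.002326·V_6 - 0.0004167·V_9 = 0
Solving these 10 simultaneous equations (Gaussian elimination) gives:
  V_1 = 14.71 V, V_2 = 8.503 V, V_3 = 1.136 V, V_4 = 14.91 V
  V_5 = 14.77 V, V_6 = 8.514 V, V_7 = 0.07956 V, V_8 = 14.84 V
  V_9 = 14.8 V, V_10 = 9.315 V
I_R1 = (V_0 - V_1)/R1 = (15 - 14.71)/1600 = 0.0001802 A
|I_R1| = 0.0001802 A

Final answer: |I_R1| = 0.0001802 A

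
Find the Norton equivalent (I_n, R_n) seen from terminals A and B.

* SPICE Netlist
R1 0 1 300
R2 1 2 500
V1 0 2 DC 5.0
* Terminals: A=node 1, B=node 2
Find the Thévenin equivalent first; then I_n = V_th/R_th and R_n = R_th.
Step 1 — V_th is the open-circuit voltage V_A - V_B (nothing connected across the terminals).
Nodal analysis, taking node 2 as the 0 V reference.
Source V1 fixes V_0 = 5 V.
KCL at each unknown node (sum of currents leaving = 0; resistances in Ω):
  Node 1: (V_1 - 5)/300 + (V_1 - 0)/500 = 0
Collecting terms: 0.005333 × V_1 = 0.01667  =>  V_1 = 3.125 V
V_th = V_1 - V_2 = 3.125 - 0 = 3.125 V
Step 2 — R_th: zero the source — replace V1 by a short circuit (node 2 merges into node 0) — and find the resistance seen between A (node 1) and B (node 0).
Reduce the network between node 1 (A) and node 0 (B) by series/parallel combination:
  Rp1 = R1 ‖ R2 (parallel, both between nodes 0 and 1) = 1/(1/300 + 1/500) = 187.5 Ω
R_th = 187.5 Ω
I_n = V_th/R_th = 3.125/187.5 = 0.01667 A, and R_n = R_th = 187.5 Ω

Final answer: I_n = 0.01667 A, R_n = 187.5 Ω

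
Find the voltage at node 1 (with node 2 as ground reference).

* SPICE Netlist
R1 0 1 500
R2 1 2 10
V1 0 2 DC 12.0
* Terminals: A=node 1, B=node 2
Nodal analysis, taking node 2 as the 0 V reference.
Source V1 fixes V_0 = 12 V.
KCL at each unknown node (sum of currents leaving = 0; resistances in Ω):
  Node 1: (V_1 - 12)/500 + (V_1 - 0)/10 = 0
Collecting terms: 0.102 × V_1 = 0.024  =>  V_1 = 0.2353 V
The requested potential is V_1 = 0.2353 V.

Final answer: V_1 = 0.2353 V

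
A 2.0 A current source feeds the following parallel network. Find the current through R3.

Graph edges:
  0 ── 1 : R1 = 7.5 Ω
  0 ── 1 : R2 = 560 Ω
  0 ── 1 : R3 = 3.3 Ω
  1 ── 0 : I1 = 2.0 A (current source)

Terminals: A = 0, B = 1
All resistors sit directly between nodes 0 and 1, so they are in parallel and share one voltage V; the full source current 2 A splits among them.
1/R_par = 1/7.5 + 1/560 + 1/3.3 = 0.4381 S  =>  R_par = 2.282 Ω
V = I × R_par = 2 × 2.282 = 4.565 V
I_R3 = V/R3 = 4.565/3.3 = 1.383 A

Final answer: 1.383 A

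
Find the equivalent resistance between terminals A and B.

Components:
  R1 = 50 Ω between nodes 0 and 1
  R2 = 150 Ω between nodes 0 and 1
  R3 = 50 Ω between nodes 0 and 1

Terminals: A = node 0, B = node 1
Reduce the network between node 0 (A) and node 1 (B) by series/parallel combination:
  Rp1 = R1 ‖ R2 ‖ R3 (parallel, all between nodes 0 and 1) = 1/(1/50 + 1/150 + 1/50) = 21.43 Ω
R_eq = 21.43 Ω

Final answer: 21.43 Ω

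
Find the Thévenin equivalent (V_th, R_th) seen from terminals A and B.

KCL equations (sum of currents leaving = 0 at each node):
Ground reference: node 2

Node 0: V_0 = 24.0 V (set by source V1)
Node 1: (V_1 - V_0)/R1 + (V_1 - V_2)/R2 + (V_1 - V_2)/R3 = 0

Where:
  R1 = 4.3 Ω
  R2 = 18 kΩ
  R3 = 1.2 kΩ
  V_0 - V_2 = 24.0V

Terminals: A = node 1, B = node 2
Step 1 — V_th is the open-circuit voltage V_A - V_B (nothing connected across the terminals).
Nodal analysis, taking node 2 as the 0 V reference.
Source V1 fixes V_0 = 24 V.
KCL at each unknown node (sum of currents leaving = 0; resistances in Ω):
  Node 1: (V_1 - 24)/4.3 + (V_1 - 0)/18000 + (V_1 - 0)/1200 = 0
Collecting terms: 0.2334 × V_1 = 5.581  =>  V_1 = 23.91 V
V_th = V_1 - V_2 = 23.91 - 0 = 23.91 V
Step 2 — R_th: zero the source — replace V1 by a short circuit (node 2 merges into node 0) — and find the resistance seen between A (node 1) and B (node 0).
Reduce the network between node 1 (A) and node 0 (B) by series/parallel combination:
  Rp1 = R1 ‖ R2 ‖ R3 (parallel, all between nodes 0 and 1) = 1/(1/4.3 + 1/18000 + 1/1200) = 4.284 Ω
R_th = 4.284 Ω

Final answer: V_th = 23.91 V, R_th = 4.284 Ω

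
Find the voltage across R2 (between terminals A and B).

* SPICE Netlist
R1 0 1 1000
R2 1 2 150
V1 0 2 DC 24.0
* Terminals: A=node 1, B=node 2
R1 and R2 are in series across V1 (node 0 → node 1 → node 2), and the output A–B is taken across R2, so this is a voltage divider.
Series current: I = V1/(R1 + R2) = 24/(1000 + 150) = 24/1150 = 0.02087 A
V_R2 = I × R2 = V1 × R2/(R1 + R2) = 24 × 150/1150 = 3.13 V

Final answer: 3.13 V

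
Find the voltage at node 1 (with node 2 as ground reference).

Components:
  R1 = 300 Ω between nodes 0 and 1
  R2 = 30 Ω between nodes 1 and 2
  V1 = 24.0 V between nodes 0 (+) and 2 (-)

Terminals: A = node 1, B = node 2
Nodal analysis, taking node 2 as the 0 V reference.
Source V1 fixes V_0 = 24 V.
KCL at each unknown node (sum of currents leaving = 0; resistances in Ω):
  Node 1: (V_1 - 24)/300 + (V_1 - 0)/30 = 0
Collecting terms: 0.03667 × V_1 = 0.08  =>  V_1 = 2.182 V
The requested potential is V_1 = 2.182 V.

Final answer: V_1 = 2.182 V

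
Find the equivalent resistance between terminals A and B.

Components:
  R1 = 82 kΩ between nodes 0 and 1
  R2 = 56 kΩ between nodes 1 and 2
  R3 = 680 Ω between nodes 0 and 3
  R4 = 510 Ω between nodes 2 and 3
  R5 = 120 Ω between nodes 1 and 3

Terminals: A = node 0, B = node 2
The network is not a plain series/parallel combination. Inject a 1 A test current into terminal A (node 0) and return it from terminal B (node 2); then R_eq = V_A / (1 A).
Nodal analysis, taking node 2 as the 0 V reference.
Current source I_test pushes 1 A into node 0 and draws it out of node 2.
KCL at each unknown node (sum of currents leaving = 0; resistances in Ω):
  Node 0: (V_0 - V_1)/82000 + (V_0 - V_3)/680 - 1 = 0
  Node 1: (V_1 - V_0)/82000 + (V_1 - 0)/56000 + (V_1 - V_3)/120 = 0
  Node 3: (V_3 - V_0)/680 + (V_3 - V_1)/120 + (V_3 - 0)/510 = 0
Collecting terms (coefficients in siemens):
  0.001483·V_0 - 0.0000122·V_1 - 0.001471·V_3 = 1
  0.008363·V_1 - 0.0000122·V_0 - 0.008333·V_3 = 0
  0.01176·V_3 - 0.001471·V_0 - 0.008333·V_1 = 0
Solving these 3 simultaneous equations (Gaussian elimination) gives:
  V_0 = 1180 V, V_1 = 505.3 V, V_3 = 505.4 V
R_eq = V_0 / 1 A = 1180 Ω = 1.18 kΩ

Final answer: 1.18 kΩ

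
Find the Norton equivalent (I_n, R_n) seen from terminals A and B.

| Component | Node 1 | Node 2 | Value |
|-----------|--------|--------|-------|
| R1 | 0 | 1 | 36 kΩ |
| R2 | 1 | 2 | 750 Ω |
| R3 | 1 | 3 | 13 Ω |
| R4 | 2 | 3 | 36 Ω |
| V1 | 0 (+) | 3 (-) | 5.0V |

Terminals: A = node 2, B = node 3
Find the Thévenin equivalent first; then I_n = V_th/R_th and R_n = R_th.
Step 1 — V_th is the open-circuit voltage V_A - V_B (nothing connected across the terminals).
Nodal analysis, taking node 3 as the 0 V reference.
Source V1 fixes V_0 = 5 V.
KCL at each unknown node (sum of currents leaving = 0; resistances in Ω):
  Node 1: (V_1 - 5)/36000 + (V_1 - V_2)/750 + (V_1 - 0)/13 = 0
  Node 2: (V_2 - V_1)/750 + (V_2 - 0)/36 = 0
Collecting terms (coefficients in siemens):
  0.07828·V_1 - 0.001333·V_2 = 0.0001389
  0.02911·V_2 - 0.001333·V_1 = 0
Determinant D = (0.07828)(0.02911) - (-0.001333)(-0.001333) = 0.002277
V_1 = [(0.0001389)(0.02911) - (-0.001333)(0)]/D = 0.001776 V
V_2 = [(0.07828)(0) - (0.0001389)(-0.001333)]/D = 0.00008132 V
V_th = V_2 - V_3 = 0.00008132 - 0 = 0.00008132 V
Step 2 — R_th: zero the source — replace V1 by a short circuit (node 3 merges into node 0) — and find the resistance seen between A (node 2) and B (node 0).
Reduce the network between node 2 (A) and node 0 (B) by series/parallel combination:
  Rp1 = R1 ‖ R3 (parallel, both between nodes 0 and 1) = 1/(1/36000 + 1/13) = 13 Ω
  Rs1 = R2 + Rp1 (series, joined only at node 1) = 750 + 13 = 763 Ω
  Rp2 = R4 ‖ Rs1 (parallel, both between nodes 0 and 2) = 1/(1/36 + 1/763) = 34.38 Ω
R_th = 34.38 Ω
I_n = V_th/R_th = 0.00008132/34.38 = 0.000002366 A, and R_n = R_th = 34.38 Ω

Final answer: I_n = 2.366e-06 A, R_n = 34.38 Ω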